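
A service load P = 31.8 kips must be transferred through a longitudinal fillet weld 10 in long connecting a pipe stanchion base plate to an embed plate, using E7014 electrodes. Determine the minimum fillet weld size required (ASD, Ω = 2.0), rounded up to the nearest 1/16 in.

w = 1/4 in

E70XX → F_EXX = 70 ksi.
Total weld length L = 10 in.
Required throat t_e = P × Ω / (0.6 F_EXX × L) = 31.8 × 2.0 / (0.6 × 70 × 10) = 0.1514 in.
Required leg w = t_e / 0.707 = 0.2142 in → use 1/4 in.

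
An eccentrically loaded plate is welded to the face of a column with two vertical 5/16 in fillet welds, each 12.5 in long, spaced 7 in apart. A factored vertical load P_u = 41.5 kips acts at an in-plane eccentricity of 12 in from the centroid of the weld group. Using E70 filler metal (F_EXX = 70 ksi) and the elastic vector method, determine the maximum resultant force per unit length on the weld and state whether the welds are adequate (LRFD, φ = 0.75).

Total weld length L_w = 25 in. Treat welds as unit-width lines.
Polar moment about centroid: J = 2[d³/12 + d(b/2)²] = 2[12.5³/12 + 12.5×3.5²] = 631.8 in³.
Direct shear f_v = P/L_w = 41.5 / 25 = 1.66 kip/in (vertical).
Torsion M = P·e = 41.5 × 12 = 498 kip·in.
Critical point at (x, y) = (3.5, 6.25) from centroid. f_tx = M·y/J = 4.927 kip/in; f_ty = M·x/J = 2.759 kip/in.
Resultant f_max = √[f_tx² + (f_v + f_ty)²] = √[4.927² + (1.66 + 2.759)²] = 6.618 kip/in.
Capacity per unit length: φr_n = 0.75 × 0.6 × 70 × (0.707 × 0.3125) = 6.96 kip/in.
6.618 ≤ 6.96 → adequate.

f_max ≈ 6.62 kip/in; adequate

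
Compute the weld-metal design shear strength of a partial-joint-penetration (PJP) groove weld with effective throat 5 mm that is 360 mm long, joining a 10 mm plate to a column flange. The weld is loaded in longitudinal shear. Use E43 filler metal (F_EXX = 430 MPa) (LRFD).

φR_n ≈ 348 kN

Effective throat (given) t_e = 5 mm.
A_we = 5 × 360 = 1800 mm².
F_nw = 0.6 F_EXX = 258 MPa.
φR_n = 0.75 × 258 × 1800 × 10⁻³ = 348.3 kN.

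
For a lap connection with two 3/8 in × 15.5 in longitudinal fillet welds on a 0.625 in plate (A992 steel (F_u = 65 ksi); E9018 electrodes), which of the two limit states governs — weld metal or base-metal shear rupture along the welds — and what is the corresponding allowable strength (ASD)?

R_n/Ω ≈ 222 kip (weld metal governs)

E90XX → F_EXX = 90 ksi.
t_e = 0.707 × 0.375 = 0.2651 in; L = 31 in.
Weld metal: R_n/Ω = (1/2.0) × 0.6 × 90 × 0.2651 × 31 = 221.9 kip.
Base metal (shear rupture): R_n/Ω = (1/2.0) × 0.6 × 65 × 0.625 × 31 = 377.8 kip.
Governing: weld metal.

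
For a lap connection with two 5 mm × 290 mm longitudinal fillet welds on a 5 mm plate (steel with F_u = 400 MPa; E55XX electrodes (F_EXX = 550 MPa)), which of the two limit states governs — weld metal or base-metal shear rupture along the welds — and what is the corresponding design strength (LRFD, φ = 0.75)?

t_e = 0.707 × 5 = 3.535 mm; L = 580 mm.
Weld metal: φR_n = 0.75 × 0.6 × 550 × 3.535 × 580 × 10⁻³ = 507.4 kN.
Base metal (shear rupture): φR_n = 0.75 × 0.6 × 400 × 5 × 580 × 10⁻³ = 522 kN.
Governing: weld metal.

φR_n ≈ 507 kN (weld metal governs)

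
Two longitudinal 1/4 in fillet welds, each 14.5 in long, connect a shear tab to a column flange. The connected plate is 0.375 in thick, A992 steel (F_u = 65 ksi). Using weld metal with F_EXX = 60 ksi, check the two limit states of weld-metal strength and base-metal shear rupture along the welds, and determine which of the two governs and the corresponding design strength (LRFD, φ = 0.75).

φR_n ≈ 138 kips (weld metal governs)

t_e = 0.707 × 0.25 = 0.1767 in; L = 29 in.
Weld metal: φR_n = 0.75 × 0.6 × 60 × 0.1767 × 29 = 138.4 kips.
Base metal (shear rupture): φR_n = 0.75 × 0.6 × 65 × 0.375 × 29 = 318.1 kips.
Governing: weld metal.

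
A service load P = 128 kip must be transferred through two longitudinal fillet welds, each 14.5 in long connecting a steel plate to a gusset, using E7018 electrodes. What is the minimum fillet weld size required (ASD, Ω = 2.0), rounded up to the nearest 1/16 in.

w = 5/16 in

E70XX → F_EXX = 70 ksi.
Total weld length L = 29 in.
Required throat t_e = P × Ω / (0.6 F_EXX × L) = 128 × 2.0 / (0.6 × 70 × 29) = 0.2102 in.
Required leg w = t_e / 0.707 = 0.2973 in → use 5/16 in.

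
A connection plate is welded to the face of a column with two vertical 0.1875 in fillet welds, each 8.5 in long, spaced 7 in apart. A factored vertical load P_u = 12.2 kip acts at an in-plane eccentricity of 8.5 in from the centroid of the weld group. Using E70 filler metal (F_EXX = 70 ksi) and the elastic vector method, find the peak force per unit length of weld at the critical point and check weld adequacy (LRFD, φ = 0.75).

f_max ≈ 2.36 kip/in; adequate

Total weld length L_w = 17 in. Treat welds as unit-width lines.
Polar moment about centroid: J = 2[d³/12 + d(b/2)²] = 2[8.5³/12 + 8.5×3.5²] = 310.6 in³.
Direct shear f_v = P/L_w = 12.2 / 17 = 0.7176 kip/in (vertical).
Torsion M = P·e = 12.2 × 8.5 = 103.7 kip·in.
Critical point at (x, y) = (3.5, 4.25) from centroid. f_tx = M·y/J = 1.419 kip/in; f_ty = M·x/J = 1.169 kip/in.
Resultant f_max = √[f_tx² + (f_v + f_ty)²] = √[1.419² + (0.7176 + 1.169)²] = 2.36 kip/in.
Capacity per unit length: φr_n = 0.75 × 0.6 × 70 × (0.707 × 0.1875) = 4.176 kip/in.
2.36 ≤ 4.176 → adequate.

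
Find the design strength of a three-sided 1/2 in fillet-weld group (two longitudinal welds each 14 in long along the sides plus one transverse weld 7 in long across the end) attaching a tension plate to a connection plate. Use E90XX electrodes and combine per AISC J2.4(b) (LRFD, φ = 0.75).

φR_n ≈ 501 kips

E90XX → F_EXX = 90 ksi.
t_e = 0.707 × 0.5 = 0.3535 in.
R_nwl = 0.6 × 90 × 0.3535 × 28 = 534.5 kips (longitudinal, 2 welds).
R_nwt = 0.6 × 90 × 0.3535 × 7 = 133.6 kips (transverse, base value).
(i) R_nwl + R_nwt = 668.1 kips; (ii) 0.85 R_nwl + 1.5 R_nwt = 654.8 kips.
R_n = max = 668.1 kips [governs: (i)]; φR_n = 501.1 kips.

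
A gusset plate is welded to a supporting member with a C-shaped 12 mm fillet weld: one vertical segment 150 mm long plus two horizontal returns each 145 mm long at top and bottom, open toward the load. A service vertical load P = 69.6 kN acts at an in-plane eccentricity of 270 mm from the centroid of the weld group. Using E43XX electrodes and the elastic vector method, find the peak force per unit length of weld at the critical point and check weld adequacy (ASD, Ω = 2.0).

E43XX → F_EXX = 430 MPa.
Total weld length L_w = 440 mm. Treat welds as unit-width lines.
Centroid: x̄ = 2×145×72.5 / 440 = 47.78 mm from the vertical weld.
Polar moment about centroid: J = I_x + I_y = [150³/12 + 2×145×75²] + [150×47.78² + 2(145³/12 + 145×24.72²)] = 2940000 mm³.
Direct shear f_v = P/L_w = 69.6×10³ / 440 = 158.2 N/mm (vertical).
Torsion M = P·e = 69.6×10³ × 270 = 18792000 N·mm.
Critical point at (x, y) = (97.22, 75) from centroid. f_tx = M·y/J = 479.3 N/mm; f_ty = M·x/J = 621.3 N/mm.
Resultant f_max = √[f_tx² + (f_v + f_ty)²] = √[479.3² + (158.2 + 621.3)²] = 915.1 N/mm.
Capacity per unit length: r_n/Ω = (1/2.0) × 0.6 × 430 × (0.707 × 12) = 1094 N/mm.
915.1 ≤ 1094 → adequate.

f_max ≈ 915 N/mm; adequate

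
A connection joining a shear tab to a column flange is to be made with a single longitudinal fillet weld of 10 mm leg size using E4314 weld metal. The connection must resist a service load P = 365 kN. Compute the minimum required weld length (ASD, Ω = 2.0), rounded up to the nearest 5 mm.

E43XX → F_EXX = 430 MPa.
Throat t_e = 0.707 × 10 = 7.07 mm.
r_n/Ω = (0.6 × 430 × 7.07) / 2.0 = 912 N/mm = 0.912 kN/mm.
L_req = P / (r_n/Ω) = 365 / 0.912 = 400.2 mm total.
Round up → use L = 405 mm.

L = 405 mm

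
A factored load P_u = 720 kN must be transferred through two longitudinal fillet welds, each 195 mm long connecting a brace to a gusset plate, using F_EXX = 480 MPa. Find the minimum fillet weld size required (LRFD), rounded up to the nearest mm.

Total weld length L = 390 mm.
Required throat t_e = P_u / (φ × 0.6 F_EXX × L) = 720 / (0.75 × 0.6 × 480 × 390 × 10⁻³) = 8.547 mm.
Required leg w = t_e / 0.707 = 12.09 mm → use 13 mm.

w = 13 mm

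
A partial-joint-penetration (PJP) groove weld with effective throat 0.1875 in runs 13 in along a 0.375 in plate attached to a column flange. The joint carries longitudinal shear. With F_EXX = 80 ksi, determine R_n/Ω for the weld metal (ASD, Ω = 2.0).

Effective throat (given) t_e = 0.1875 in.
A_we = 0.1875 × 13 = 2.438 in².
F_nw = 0.6 F_EXX = 48 ksi.
R_n/Ω = (48 × 2.438) / 2.0 = 58.5 kip.

R_n/Ω ≈ 58.5 kip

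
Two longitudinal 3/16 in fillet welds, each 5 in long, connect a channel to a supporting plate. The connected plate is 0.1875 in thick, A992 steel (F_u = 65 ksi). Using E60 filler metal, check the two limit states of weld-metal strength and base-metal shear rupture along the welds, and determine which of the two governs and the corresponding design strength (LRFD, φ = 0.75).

φR_n ≈ 35.8 kips (weld metal governs)

E60XX → F_EXX = 60 ksi.
t_e = 0.707 × 0.1875 = 0.1326 in; L = 10 in.
Weld metal: φR_n = 0.75 × 0.6 × 60 × 0.1326 × 10 = 35.79 kips.
Base metal (shear rupture): φR_n = 0.75 × 0.6 × 65 × 0.1875 × 10 = 54.84 kips.
Governing: weld metal.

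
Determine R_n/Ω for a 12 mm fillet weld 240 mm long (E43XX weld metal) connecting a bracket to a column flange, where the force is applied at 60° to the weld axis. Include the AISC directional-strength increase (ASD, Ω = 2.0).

R_n/Ω ≈ 369 kN

E43XX → F_EXX = 430 MPa.
t_e = 0.707 × 12 = 8.484 mm; A_we = 8.484 × 240 = 2036 mm².
Directional factor: 1.0 + 0.5 sin^1.5(60°) = 1.403.
F_nw = 0.6 × 430 × 1.403 = 362 MPa.
R_n/Ω = (362 × 2036) / 2.0 × 10⁻³ = 368.5 kN.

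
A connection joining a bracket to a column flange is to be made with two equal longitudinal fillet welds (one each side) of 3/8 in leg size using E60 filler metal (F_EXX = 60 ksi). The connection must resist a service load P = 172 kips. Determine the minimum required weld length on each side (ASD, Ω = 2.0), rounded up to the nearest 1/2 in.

Throat t_e = 0.707 × 0.375 = 0.2651 in.
r_n/Ω = (0.6 × 60 × 0.2651) / 2.0 = 4.772 kip/in.
L_req = P / (r_n/Ω) = 172 / 4.772 = 36.04 in total.
Per side: 36.04 / 2 = 18.02 in.
Round up → use L = 18.5 in on each side.

L = 18.5 in on each side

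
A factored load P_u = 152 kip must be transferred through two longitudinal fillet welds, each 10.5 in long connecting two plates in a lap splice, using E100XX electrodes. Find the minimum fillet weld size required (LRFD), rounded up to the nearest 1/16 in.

E100XX → F_EXX = 100 ksi.
Total weld length L = 21 in.
Required throat t_e = P_u / (φ × 0.6 F_EXX × L) = 152 / (0.75 × 0.6 × 100 × 21) = 0.1608 in.
Required leg w = t_e / 0.707 = 0.2275 in → use 1/4 in.

w = 1/4 in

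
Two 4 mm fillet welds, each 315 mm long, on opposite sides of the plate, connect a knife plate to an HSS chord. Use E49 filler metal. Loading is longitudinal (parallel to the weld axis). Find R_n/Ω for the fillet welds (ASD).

E49XX → F_EXX = 490 MPa.
Effective throat t_e = 0.707 × 4 = 2.828 mm.
Total length L = 630 mm; A_we = 2.828 × 630 = 1782 mm².
F_nw = 0.6 F_EXX = 0.6 × 490 = 294 MPa.
R_n = 294 × 1782 × 10⁻³ = 523.8 kN; R_n/Ω = 523.8/2.0 = 261.9 kN.

R_n/Ω ≈ 262 kN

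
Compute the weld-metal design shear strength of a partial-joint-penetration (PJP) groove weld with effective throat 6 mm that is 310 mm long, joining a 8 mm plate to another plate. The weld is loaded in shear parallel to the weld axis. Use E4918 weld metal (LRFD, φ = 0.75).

φR_n ≈ 410 kN

E49XX → F_EXX = 490 MPa.
Effective throat (given) t_e = 6 mm.
A_we = 6 × 310 = 1860 mm².
F_nw = 0.6 F_EXX = 294 MPa.
φR_n = 0.75 × 294 × 1860 × 10⁻³ = 410.1 kN.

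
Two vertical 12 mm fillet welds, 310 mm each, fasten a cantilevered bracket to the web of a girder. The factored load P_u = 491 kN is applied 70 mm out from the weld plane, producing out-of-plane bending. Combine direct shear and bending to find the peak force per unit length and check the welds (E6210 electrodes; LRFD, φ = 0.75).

E62XX → F_EXX = 620 MPa.
L_w = 2 × 310 = 620 mm; section modulus (unit throat) S = 2 × L²/6 = 32030 mm².
Direct shear f_v = P/L_w = 491×10³/620 = 791.9 N/mm.
Moment M = P × e = 491×10³ × 70 = 34370000 N·mm; bending f_b = M/S = 1073 N/mm.
f_max = √(f_v² + f_b²) = √(791.9² + 1073²) = 1334 N/mm.
φr_n = 0.75 × 0.6 × 620 × (0.707 × 12) = 2367 N/mm → adequate.

f_max ≈ 1330 N/mm; adequate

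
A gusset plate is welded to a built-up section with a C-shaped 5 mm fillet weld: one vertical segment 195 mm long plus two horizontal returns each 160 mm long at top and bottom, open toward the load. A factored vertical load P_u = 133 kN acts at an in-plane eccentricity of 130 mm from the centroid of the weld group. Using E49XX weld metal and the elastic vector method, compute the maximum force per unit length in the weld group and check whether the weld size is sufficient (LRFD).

f_max ≈ 712 N/mm; adequate

E49XX → F_EXX = 490 MPa.
Total weld length L_w = 515 mm. Treat welds as unit-width lines.
Centroid: x̄ = 2×160×80 / 515 = 49.71 mm from the vertical weld.
Polar moment about centroid: J = I_x + I_y = [195³/12 + 2×160×97.5²] + [195×49.71² + 2(160³/12 + 160×30.29²)] = 5118000 mm³.
Direct shear f_v = P/L_w = 133×10³ / 515 = 258.3 N/mm (vertical).
Torsion M = P·e = 133×10³ × 130 = 17290000 N·mm.
Critical point at (x, y) = (110.3, 97.5) from centroid. f_tx = M·y/J = 329.4 N/mm; f_ty = M·x/J = 372.6 N/mm.
Resultant f_max = √[f_tx² + (f_v + f_ty)²] = √[329.4² + (258.3 + 372.6)²] = 711.7 N/mm.
Capacity per unit length: φr_n = 0.75 × 0.6 × 490 × (0.707 × 5) = 779.5 N/mm.
711.7 ≤ 779.5 → adequate.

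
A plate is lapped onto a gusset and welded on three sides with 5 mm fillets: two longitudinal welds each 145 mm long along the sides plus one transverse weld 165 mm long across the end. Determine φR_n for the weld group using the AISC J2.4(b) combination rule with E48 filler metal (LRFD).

E48XX → F_EXX = 480 MPa.
t_e = 0.707 × 5 = 3.535 mm.
R_nwl = 0.6 × 480 × 3.535 × 290 × 10⁻³ = 295.2 kN (longitudinal, 2 welds).
R_nwt = 0.6 × 480 × 3.535 × 165 × 10⁻³ = 168 kN (transverse, base value).
(i) R_nwl + R_nwt = 463.2 kN; (ii) 0.85 R_nwl + 1.5 R_nwt = 502.9 kN.
R_n = max = 502.9 kN [governs: (ii)]; φR_n = 377.2 kN.

φR_n ≈ 377 kN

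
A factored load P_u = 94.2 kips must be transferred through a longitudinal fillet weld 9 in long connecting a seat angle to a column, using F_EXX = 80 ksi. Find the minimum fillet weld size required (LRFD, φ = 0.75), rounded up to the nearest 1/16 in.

w = 7/16 in

Total weld length L = 9 in.
Required throat t_e = P_u / (φ × 0.6 F_EXX × L) = 94.2 / (0.75 × 0.6 × 80 × 9) = 0.2907 in.
Required leg w = t_e / 0.707 = 0.4112 in → use 7/16 in.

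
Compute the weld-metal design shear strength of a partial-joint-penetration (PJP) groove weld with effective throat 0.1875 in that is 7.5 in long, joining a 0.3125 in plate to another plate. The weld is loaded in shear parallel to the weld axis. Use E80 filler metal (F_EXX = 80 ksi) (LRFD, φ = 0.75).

φR_n ≈ 50.6 kips

Effective throat (given) t_e = 0.1875 in.
A_we = 0.1875 × 7.5 = 1.406 in².
F_nw = 0.6 F_EXX = 48 ksi.
φR_n = 0.75 × 48 × 1.406 = 50.62 kips.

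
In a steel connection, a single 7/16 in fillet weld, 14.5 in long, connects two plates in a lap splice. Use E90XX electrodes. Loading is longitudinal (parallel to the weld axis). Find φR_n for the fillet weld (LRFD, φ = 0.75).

E90XX → F_EXX = 90 ksi.
Effective throat t_e = 0.707 × 0.4375 = 0.3093 in.
Total length L = 14.5 in; A_we = 0.3093 × 14.5 = 4.485 in².
F_nw = 0.6 F_EXX = 0.6 × 90 = 54 ksi.
φR_n = 0.75 × 54 × 4.485 = 181.6 kip.

φR_n ≈ 182 kip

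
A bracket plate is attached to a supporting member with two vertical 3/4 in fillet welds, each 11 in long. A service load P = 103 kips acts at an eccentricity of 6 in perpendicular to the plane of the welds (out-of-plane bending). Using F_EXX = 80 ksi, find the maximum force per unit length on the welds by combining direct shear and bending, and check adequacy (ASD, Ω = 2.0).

f_max ≈ 16 kip/in; NOT adequate

L_w = 2 × 11 = 22 in; section modulus (unit throat) S = 2 × L²/6 = 40.33 in².
Direct shear f_v = P/L_w = 103/22 = 4.682 kip/in.
Moment M = P × e = 103 × 6 = 618 kip·in; bending f_b = M/S = 15.32 kip/in.
f_max = √(f_v² + f_b²) = √(4.682² + 15.32²) = 16.02 kip/in.
r_n/Ω = (1/2.0) × 0.6 × 80 × (0.707 × 0.75) = 12.73 kip/in → NOT adequate.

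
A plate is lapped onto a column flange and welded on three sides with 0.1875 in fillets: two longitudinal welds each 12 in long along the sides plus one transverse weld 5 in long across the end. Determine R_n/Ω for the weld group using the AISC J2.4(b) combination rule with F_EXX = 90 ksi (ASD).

t_e = 0.707 × 0.1875 = 0.1326 in.
R_nwl = 0.6 × 90 × 0.1326 × 24 = 171.8 kips (longitudinal, 2 welds).
R_nwt = 0.6 × 90 × 0.1326 × 5 = 35.79 kips (transverse, base value).
(i) R_nwl + R_nwt = 207.6 kips; (ii) 0.85 R_nwl + 1.5 R_nwt = 199.7 kips.
R_n = max = 207.6 kips [governs: (i)]; R_n/Ω = 103.8 kips.

R_n/Ω ≈ 104 kips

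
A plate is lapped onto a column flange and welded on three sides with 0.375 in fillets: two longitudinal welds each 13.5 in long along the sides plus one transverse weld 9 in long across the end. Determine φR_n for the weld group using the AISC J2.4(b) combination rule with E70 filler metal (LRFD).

φR_n ≈ 304 kip

E70XX → F_EXX = 70 ksi.
t_e = 0.707 × 0.375 = 0.2651 in.
R_nwl = 0.6 × 70 × 0.2651 × 27 = 300.7 kip (longitudinal, 2 welds).
R_nwt = 0.6 × 70 × 0.2651 × 9 = 100.2 kip (transverse, base value).
(i) R_nwl + R_nwt = 400.9 kip; (ii) 0.85 R_nwl + 1.5 R_nwt = 405.9 kip.
R_n = max = 405.9 kip [governs: (ii)]; φR_n = 304.4 kip.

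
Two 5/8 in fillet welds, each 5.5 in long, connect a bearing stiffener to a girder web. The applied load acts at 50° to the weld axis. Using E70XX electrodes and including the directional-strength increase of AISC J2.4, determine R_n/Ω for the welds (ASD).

R_n/Ω ≈ 136 kips

E70XX → F_EXX = 70 ksi.
t_e = 0.707 × 0.625 = 0.4419 in; A_we = 0.4419 × 11 = 4.861 in².
Directional factor: 1.0 + 0.5 sin^1.5(50°) = 1.335.
F_nw = 0.6 × 70 × 1.335 = 56.08 ksi.
R_n/Ω = (56.08 × 4.861) / 2.0 = 136.3 kips.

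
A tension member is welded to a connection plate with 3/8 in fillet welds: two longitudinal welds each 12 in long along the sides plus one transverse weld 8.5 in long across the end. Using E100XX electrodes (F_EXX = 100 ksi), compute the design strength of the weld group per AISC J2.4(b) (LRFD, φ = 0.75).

t_e = 0.707 × 0.375 = 0.2651 in.
R_nwl = 0.6 × 100 × 0.2651 × 24 = 381.8 kip (longitudinal, 2 welds).
R_nwt = 0.6 × 100 × 0.2651 × 8.5 = 135.2 kip (transverse, base value).
(i) R_nwl + R_nwt = 517 kip; (ii) 0.85 R_nwl + 1.5 R_nwt = 527.3 kip.
R_n = max = 527.3 kip [governs: (ii)]; φR_n = 395.5 kip.

φR_n ≈ 396 kip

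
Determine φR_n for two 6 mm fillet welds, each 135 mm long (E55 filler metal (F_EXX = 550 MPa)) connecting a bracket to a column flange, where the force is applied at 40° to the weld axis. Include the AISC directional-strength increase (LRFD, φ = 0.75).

t_e = 0.707 × 6 = 4.242 mm; A_we = 4.242 × 270 = 1145 mm².
Directional factor: 1.0 + 0.5 sin^1.5(40°) = 1.258.
F_nw = 0.6 × 550 × 1.258 = 415 MPa.
φR_n = 0.75 × 415 × 1145 × 10⁻³ = 356.5 kN.

φR_n ≈ 357 kN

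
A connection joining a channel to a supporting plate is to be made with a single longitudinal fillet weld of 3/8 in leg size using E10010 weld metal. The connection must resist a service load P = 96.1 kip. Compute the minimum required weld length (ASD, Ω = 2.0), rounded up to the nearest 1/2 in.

L = 12.5 in

E100XX → F_EXX = 100 ksi.
Throat t_e = 0.707 × 0.375 = 0.2651 in.
r_n/Ω = (0.6 × 100 × 0.2651) / 2.0 = 7.954 kip/in.
L_req = P / (r_n/Ω) = 96.1 / 7.954 = 12.08 in total.
Round up → use L = 12.5 in.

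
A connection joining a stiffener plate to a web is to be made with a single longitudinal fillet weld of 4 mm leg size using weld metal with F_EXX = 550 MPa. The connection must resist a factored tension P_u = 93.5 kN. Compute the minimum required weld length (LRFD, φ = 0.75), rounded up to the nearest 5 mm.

Throat t_e = 0.707 × 4 = 2.828 mm.
φr_n = 0.75 × 0.6 × 550 × 2.828 × 10⁻³ = 0.6999 kN/mm.
L_req = P_u / φr_n = 93.5 / 0.6999 = 133.6 mm total.
Round up → use L = 135 mm.

L = 135 mm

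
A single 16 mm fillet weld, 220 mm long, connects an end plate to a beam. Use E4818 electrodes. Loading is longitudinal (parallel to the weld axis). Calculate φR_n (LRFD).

E48XX → F_EXX = 480 MPa.
Effective throat t_e = 0.707 × 16 = 11.31 mm.
Total length L = 220 mm; A_we = 11.31 × 220 = 2489 mm².
F_nw = 0.6 F_EXX = 0.6 × 480 = 288 MPa.
φR_n = 0.75 × 288 × 2489 × 10⁻³ = 537.5 kN.

φR_n ≈ 538 kN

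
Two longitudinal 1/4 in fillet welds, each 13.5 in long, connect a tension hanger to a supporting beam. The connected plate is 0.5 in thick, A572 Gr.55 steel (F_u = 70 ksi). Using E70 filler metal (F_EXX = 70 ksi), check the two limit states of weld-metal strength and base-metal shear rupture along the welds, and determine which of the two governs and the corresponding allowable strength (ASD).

t_e = 0.707 × 0.25 = 0.1767 in; L = 27 in.
Weld metal: R_n/Ω = (1/2.0) × 0.6 × 70 × 0.1767 × 27 = 100.2 kip.
Base metal (shear rupture): R_n/Ω = (1/2.0) × 0.6 × 70 × 0.5 × 27 = 283.5 kip.
Governing: weld metal.

R_n/Ω ≈ 100 kip (weld metal governs)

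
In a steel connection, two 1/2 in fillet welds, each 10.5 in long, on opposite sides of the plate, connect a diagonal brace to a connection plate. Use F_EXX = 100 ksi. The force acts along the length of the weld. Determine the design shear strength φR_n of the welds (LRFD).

φR_n ≈ 334 kips

Effective throat t_e = 0.707 × 0.5 = 0.3535 in.
Total length L = 21 in; A_we = 0.3535 × 21 = 7.423 in².
F_nw = 0.6 F_EXX = 0.6 × 100 = 60 ksi.
φR_n = 0.75 × 60 × 7.423 = 334.1 kips.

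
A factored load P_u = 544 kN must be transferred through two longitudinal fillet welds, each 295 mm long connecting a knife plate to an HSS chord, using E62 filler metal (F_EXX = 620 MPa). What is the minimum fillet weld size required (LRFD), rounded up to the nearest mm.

Total weld length L = 590 mm.
Required throat t_e = P_u / (φ × 0.6 F_EXX × L) = 544 / (0.75 × 0.6 × 620 × 590 × 10⁻³) = 3.305 mm.
Required leg w = t_e / 0.707 = 4.674 mm → use 5 mm.

w = 5 mm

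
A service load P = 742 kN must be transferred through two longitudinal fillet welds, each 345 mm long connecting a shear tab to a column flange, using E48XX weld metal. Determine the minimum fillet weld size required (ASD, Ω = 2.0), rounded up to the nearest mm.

w = 11 mm

E48XX → F_EXX = 480 MPa.
Total weld length L = 690 mm.
Required throat t_e = P × Ω / (0.6 F_EXX × L) = 742 × 2.0 / (0.6 × 480 × 690 × 10⁻³) = 7.468 mm.
Required leg w = t_e / 0.707 = 10.56 mm → use 11 mm.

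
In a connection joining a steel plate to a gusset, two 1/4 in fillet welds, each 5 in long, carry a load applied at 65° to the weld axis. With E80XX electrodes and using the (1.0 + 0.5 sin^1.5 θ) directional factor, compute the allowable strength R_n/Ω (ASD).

R_n/Ω ≈ 60.7 kips

E80XX → F_EXX = 80 ksi.
t_e = 0.707 × 0.25 = 0.1767 in; A_we = 0.1767 × 10 = 1.767 in².
Directional factor: 1.0 + 0.5 sin^1.5(65°) = 1.431.
F_nw = 0.6 × 80 × 1.431 = 68.71 ksi.
R_n/Ω = (68.71 × 1.767) / 2.0 = 60.72 kips.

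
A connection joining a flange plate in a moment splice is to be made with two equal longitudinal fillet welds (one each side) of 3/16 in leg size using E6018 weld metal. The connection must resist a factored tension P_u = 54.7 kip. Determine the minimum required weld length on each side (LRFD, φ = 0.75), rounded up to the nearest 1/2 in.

L = 8 in on each side

E60XX → F_EXX = 60 ksi.
Throat t_e = 0.707 × 0.1875 = 0.1326 in.
φr_n = 0.75 × 0.6 × 60 × 0.1326 = 3.579 kip/in.
L_req = P_u / φr_n = 54.7 / 3.579 = 15.28 in total.
Per side: 15.28 / 2 = 7.641 in.
Round up → use L = 8 in on each side.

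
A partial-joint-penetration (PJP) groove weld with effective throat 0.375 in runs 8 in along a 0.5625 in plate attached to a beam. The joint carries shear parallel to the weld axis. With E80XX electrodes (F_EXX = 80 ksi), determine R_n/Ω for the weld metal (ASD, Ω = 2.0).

Effective throat (given) t_e = 0.375 in.
A_we = 0.375 × 8 = 3 in².
F_nw = 0.6 F_EXX = 48 ksi.
R_n/Ω = (48 × 3) / 2.0 = 72 kip.

R_n/Ω ≈ 72 kip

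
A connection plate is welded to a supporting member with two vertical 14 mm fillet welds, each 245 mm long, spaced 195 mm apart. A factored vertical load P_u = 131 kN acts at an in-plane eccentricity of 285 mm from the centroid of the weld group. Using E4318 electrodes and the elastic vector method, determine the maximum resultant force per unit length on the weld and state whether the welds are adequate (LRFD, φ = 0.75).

E43XX → F_EXX = 430 MPa.
Total weld length L_w = 490 mm. Treat welds as unit-width lines.
Polar moment about centroid: J = 2[d³/12 + d(b/2)²] = 2[245³/12 + 245×97.5²] = 7109000 mm³.
Direct shear f_v = P/L_w = 131×10³ / 490 = 267.3 N/mm (vertical).
Torsion M = P·e = 131×10³ × 285 = 37335000 N·mm.
Critical point at (x, y) = (97.5, 122.5) from centroid. f_tx = M·y/J = 643.3 N/mm; f_ty = M·x/J = 512 N/mm.
Resultant f_max = √[f_tx² + (f_v + f_ty)²] = √[643.3² + (267.3 + 512)²] = 1011 N/mm.
Capacity per unit length: φr_n = 0.75 × 0.6 × 430 × (0.707 × 14) = 1915 N/mm.
1011 ≤ 1915 → adequate.

f_max ≈ 1010 N/mm; adequate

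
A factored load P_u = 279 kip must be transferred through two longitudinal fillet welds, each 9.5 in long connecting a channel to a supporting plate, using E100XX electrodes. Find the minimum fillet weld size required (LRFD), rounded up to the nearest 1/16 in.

E100XX → F_EXX = 100 ksi.
Total weld length L = 19 in.
Required throat t_e = P_u / (φ × 0.6 F_EXX × L) = 279 / (0.75 × 0.6 × 100 × 19) = 0.3263 in.
Required leg w = t_e / 0.707 = 0.4615 in → use 1/2 in.

w = 1/2 in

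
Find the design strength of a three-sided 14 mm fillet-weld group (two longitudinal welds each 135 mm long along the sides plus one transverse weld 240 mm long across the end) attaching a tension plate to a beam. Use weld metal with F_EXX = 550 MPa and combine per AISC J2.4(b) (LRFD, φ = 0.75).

φR_n ≈ 1440 kN

t_e = 0.707 × 14 = 9.898 mm.
R_nwl = 0.6 × 550 × 9.898 × 270 × 10⁻³ = 881.9 kN (longitudinal, 2 welds).
R_nwt = 0.6 × 550 × 9.898 × 240 × 10⁻³ = 783.9 kN (transverse, base value).
(i) R_nwl + R_nwt = 1666 kN; (ii) 0.85 R_nwl + 1.5 R_nwt = 1926 kN.
R_n = max = 1926 kN [governs: (ii)]; φR_n = 1444 kN.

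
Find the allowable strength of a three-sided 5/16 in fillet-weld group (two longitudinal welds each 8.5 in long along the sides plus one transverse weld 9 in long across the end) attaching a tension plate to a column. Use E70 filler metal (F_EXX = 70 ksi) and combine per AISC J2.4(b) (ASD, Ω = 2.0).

R_n/Ω ≈ 130 kips

t_e = 0.707 × 0.3125 = 0.2209 in.
R_nwl = 0.6 × 70 × 0.2209 × 17 = 157.7 kips (longitudinal, 2 welds).
R_nwt = 0.6 × 70 × 0.2209 × 9 = 83.51 kips (transverse, base value).
(i) R_nwl + R_nwt = 241.3 kips; (ii) 0.85 R_nwl + 1.5 R_nwt = 259.4 kips.
R_n = max = 259.4 kips [governs: (ii)]; R_n/Ω = 129.7 kips.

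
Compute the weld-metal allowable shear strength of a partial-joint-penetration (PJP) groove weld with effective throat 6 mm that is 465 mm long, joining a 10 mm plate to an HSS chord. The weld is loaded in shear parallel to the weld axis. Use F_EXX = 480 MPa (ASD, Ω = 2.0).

R_n/Ω ≈ 402 kN

Effective throat (given) t_e = 6 mm.
A_we = 6 × 465 = 2790 mm².
F_nw = 0.6 F_EXX = 288 MPa.
R_n/Ω = (288 × 2790) / 2.0 × 10⁻³ = 401.8 kN.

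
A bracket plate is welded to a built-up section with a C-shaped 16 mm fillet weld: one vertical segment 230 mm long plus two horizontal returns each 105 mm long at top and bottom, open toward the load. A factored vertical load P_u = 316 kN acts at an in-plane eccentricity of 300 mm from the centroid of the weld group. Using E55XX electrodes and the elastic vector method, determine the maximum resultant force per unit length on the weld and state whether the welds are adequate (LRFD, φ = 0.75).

E55XX → F_EXX = 550 MPa.
Total weld length L_w = 440 mm. Treat welds as unit-width lines.
Centroid: x̄ = 2×105×52.5 / 440 = 25.06 mm from the vertical weld.
Polar moment about centroid: J = I_x + I_y = [230³/12 + 2×105×115²] + [230×25.06² + 2(105³/12 + 105×27.44²)] = 4287000 mm³.
Direct shear f_v = P/L_w = 316×10³ / 440 = 718.2 N/mm (vertical).
Torsion M = P·e = 316×10³ × 300 = 94800000 N·mm.
Critical point at (x, y) = (79.94, 115) from centroid. f_tx = M·y/J = 2543 N/mm; f_ty = M·x/J = 1768 N/mm.
Resultant f_max = √[f_tx² + (f_v + f_ty)²] = √[2543² + (718.2 + 1768)²] = 3557 N/mm.
Capacity per unit length: φr_n = 0.75 × 0.6 × 550 × (0.707 × 16) = 2800 N/mm.
3557 > 2800 → NOT adequate.

f_max ≈ 3560 N/mm; NOT adequate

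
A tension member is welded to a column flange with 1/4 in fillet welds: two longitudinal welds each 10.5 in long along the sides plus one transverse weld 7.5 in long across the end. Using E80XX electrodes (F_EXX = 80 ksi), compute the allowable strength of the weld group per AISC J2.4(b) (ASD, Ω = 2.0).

t_e = 0.707 × 0.25 = 0.1767 in.
R_nwl = 0.6 × 80 × 0.1767 × 21 = 178.2 kip (longitudinal, 2 welds).
R_nwt = 0.6 × 80 × 0.1767 × 7.5 = 63.63 kip (transverse, base value).
(i) R_nwl + R_nwt = 241.8 kip; (ii) 0.85 R_nwl + 1.5 R_nwt = 246.9 kip.
R_n = max = 246.9 kip [governs: (ii)]; R_n/Ω = 123.4 kip.

R_n/Ω ≈ 123 kip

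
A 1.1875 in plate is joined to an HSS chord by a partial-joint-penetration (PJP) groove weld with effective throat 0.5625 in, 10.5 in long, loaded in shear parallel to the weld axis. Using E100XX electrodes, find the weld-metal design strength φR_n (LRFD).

E100XX → F_EXX = 100 ksi.
Effective throat (given) t_e = 0.5625 in.
A_we = 0.5625 × 10.5 = 5.906 in².
F_nw = 0.6 F_EXX = 60 ksi.
φR_n = 0.75 × 60 × 5.906 = 265.8 kips.

φR_n ≈ 266 kips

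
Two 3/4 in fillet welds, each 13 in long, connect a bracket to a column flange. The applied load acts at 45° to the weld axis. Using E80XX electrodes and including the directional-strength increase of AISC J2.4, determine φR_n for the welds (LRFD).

E80XX → F_EXX = 80 ksi.
t_e = 0.707 × 0.75 = 0.5302 in; A_we = 0.5302 × 26 = 13.79 in².
Directional factor: 1.0 + 0.5 sin^1.5(45°) = 1.297.
F_nw = 0.6 × 80 × 1.297 = 62.27 ksi.
φR_n = 0.75 × 62.27 × 13.79 = 643.9 kips.

φR_n ≈ 644 kips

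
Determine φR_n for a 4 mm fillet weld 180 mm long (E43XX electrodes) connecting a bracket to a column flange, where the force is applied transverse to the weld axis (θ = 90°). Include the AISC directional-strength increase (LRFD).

E43XX → F_EXX = 430 MPa.
t_e = 0.707 × 4 = 2.828 mm; A_we = 2.828 × 180 = 509 mm².
Directional factor: 1.0 + 0.5 sin^1.5(90°) = 1.5.
F_nw = 0.6 × 430 × 1.5 = 387 MPa.
φR_n = 0.75 × 387 × 509 × 10⁻³ = 147.7 kN.

φR_n ≈ 148 kN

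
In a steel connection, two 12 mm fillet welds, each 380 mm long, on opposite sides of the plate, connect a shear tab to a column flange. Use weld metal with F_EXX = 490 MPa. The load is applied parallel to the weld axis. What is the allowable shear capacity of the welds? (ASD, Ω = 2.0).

R_n/Ω ≈ 948 kN

Effective throat t_e = 0.707 × 12 = 8.484 mm.
Total length L = 760 mm; A_we = 8.484 × 760 = 6448 mm².
F_nw = 0.6 F_EXX = 0.6 × 490 = 294 MPa.
R_n = 294 × 6448 × 10⁻³ = 1896 kN; R_n/Ω = 1896/2.0 = 947.8 kN.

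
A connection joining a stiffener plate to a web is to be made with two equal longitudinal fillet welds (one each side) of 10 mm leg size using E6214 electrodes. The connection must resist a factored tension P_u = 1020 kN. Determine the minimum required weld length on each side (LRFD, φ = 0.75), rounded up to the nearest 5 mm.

E62XX → F_EXX = 620 MPa.
Throat t_e = 0.707 × 10 = 7.07 mm.
φr_n = 0.75 × 0.6 × 620 × 7.07 × 10⁻³ = 1.973 kN/mm.
L_req = P_u / φr_n = 1020 / 1.973 = 517.1 mm total.
Per side: 517.1 / 2 = 258.6 mm.
Round up → use L = 260 mm on each side.

L = 260 mm on each side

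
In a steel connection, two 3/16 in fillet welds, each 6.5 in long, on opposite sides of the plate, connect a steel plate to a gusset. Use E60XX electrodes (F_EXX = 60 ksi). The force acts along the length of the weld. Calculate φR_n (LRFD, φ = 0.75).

φR_n ≈ 46.5 kips

Effective throat t_e = 0.707 × 0.1875 = 0.1326 in.
Total length L = 13 in; A_we = 0.1326 × 13 = 1.723 in².
F_nw = 0.6 F_EXX = 0.6 × 60 = 36 ksi.
φR_n = 0.75 × 36 × 1.723 = 46.53 kips.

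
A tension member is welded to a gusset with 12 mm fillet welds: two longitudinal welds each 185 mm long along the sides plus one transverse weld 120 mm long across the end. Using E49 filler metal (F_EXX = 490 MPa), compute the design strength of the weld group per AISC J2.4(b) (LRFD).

t_e = 0.707 × 12 = 8.484 mm.
R_nwl = 0.6 × 490 × 8.484 × 370 × 10⁻³ = 922.9 kN (longitudinal, 2 welds).
R_nwt = 0.6 × 490 × 8.484 × 120 × 10⁻³ = 299.3 kN (transverse, base value).
(i) R_nwl + R_nwt = 1222 kN; (ii) 0.85 R_nwl + 1.5 R_nwt = 1233 kN.
R_n = max = 1233 kN [governs: (ii)]; φR_n = 925.1 kN.

φR_n ≈ 925 kN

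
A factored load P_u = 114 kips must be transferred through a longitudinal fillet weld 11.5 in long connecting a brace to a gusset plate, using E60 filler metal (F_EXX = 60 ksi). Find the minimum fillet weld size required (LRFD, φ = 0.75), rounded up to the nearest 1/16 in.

Total weld length L = 11.5 in.
Required throat t_e = P_u / (φ × 0.6 F_EXX × L) = 114 / (0.75 × 0.6 × 60 × 11.5) = 0.3671 in.
Required leg w = t_e / 0.707 = 0.5193 in → use 9/16 in.

w = 9/16 in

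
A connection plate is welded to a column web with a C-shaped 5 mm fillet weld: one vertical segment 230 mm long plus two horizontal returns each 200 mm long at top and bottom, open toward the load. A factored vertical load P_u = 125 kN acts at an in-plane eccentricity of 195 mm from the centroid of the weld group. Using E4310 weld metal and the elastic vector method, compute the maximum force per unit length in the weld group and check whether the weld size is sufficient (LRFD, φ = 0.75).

E43XX → F_EXX = 430 MPa.
Total weld length L_w = 630 mm. Treat welds as unit-width lines.
Centroid: x̄ = 2×200×100 / 630 = 63.49 mm from the vertical weld.
Polar moment about centroid: J = I_x + I_y = [230³/12 + 2×200×115²] + [230×63.49² + 2(200³/12 + 200×36.51²)] = 9098000 mm³.
Direct shear f_v = P/L_w = 125×10³ / 630 = 198.4 N/mm (vertical).
Torsion M = P·e = 125×10³ × 195 = 24375000 N·mm.
Critical point at (x, y) = (136.5, 115) from centroid. f_tx = M·y/J = 308.1 N/mm; f_ty = M·x/J = 365.7 N/mm.
Resultant f_max = √[f_tx² + (f_v + f_ty)²] = √[308.1² + (198.4 + 365.7)²] = 642.8 N/mm.
Capacity per unit length: φr_n = 0.75 × 0.6 × 430 × (0.707 × 5) = 684 N/mm.
642.8 ≤ 684 → adequate.

f_max ≈ 643 N/mm; adequate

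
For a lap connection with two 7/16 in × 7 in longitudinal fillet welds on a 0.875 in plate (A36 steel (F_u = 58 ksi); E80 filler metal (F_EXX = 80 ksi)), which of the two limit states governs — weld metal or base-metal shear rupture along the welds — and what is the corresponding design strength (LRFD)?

φR_n ≈ 156 kips (weld metal governs)

t_e = 0.707 × 0.4375 = 0.3093 in; L = 14 in.
Weld metal: φR_n = 0.75 × 0.6 × 80 × 0.3093 × 14 = 155.9 kips.
Base metal (shear rupture): φR_n = 0.75 × 0.6 × 58 × 0.875 × 14 = 319.7 kips.
Governing: weld metal.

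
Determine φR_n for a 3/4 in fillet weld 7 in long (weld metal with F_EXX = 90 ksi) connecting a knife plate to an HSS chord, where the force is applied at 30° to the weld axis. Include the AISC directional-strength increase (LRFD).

φR_n ≈ 177 kips

t_e = 0.707 × 0.75 = 0.5302 in; A_we = 0.5302 × 7 = 3.712 in².
Directional factor: 1.0 + 0.5 sin^1.5(30°) = 1.177.
F_nw = 0.6 × 90 × 1.177 = 63.55 ksi.
φR_n = 0.75 × 63.55 × 3.712 = 176.9 kips.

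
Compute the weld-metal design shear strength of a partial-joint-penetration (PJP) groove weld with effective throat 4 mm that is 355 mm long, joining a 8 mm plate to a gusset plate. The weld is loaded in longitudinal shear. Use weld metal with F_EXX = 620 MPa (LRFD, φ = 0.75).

Effective throat (given) t_e = 4 mm.
A_we = 4 × 355 = 1420 mm².
F_nw = 0.6 F_EXX = 372 MPa.
φR_n = 0.75 × 372 × 1420 × 10⁻³ = 396.2 kN.

φR_n ≈ 396 kN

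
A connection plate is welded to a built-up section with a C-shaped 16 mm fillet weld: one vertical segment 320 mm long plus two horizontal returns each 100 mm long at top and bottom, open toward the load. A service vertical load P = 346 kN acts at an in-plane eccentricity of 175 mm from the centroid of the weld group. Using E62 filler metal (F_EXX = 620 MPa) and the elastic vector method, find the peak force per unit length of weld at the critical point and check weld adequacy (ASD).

Total weld length L_w = 520 mm. Treat welds as unit-width lines.
Centroid: x̄ = 2×100×50 / 520 = 19.23 mm from the vertical weld.
Polar moment about centroid: J = I_x + I_y = [320³/12 + 2×100×160²] + [320×19.23² + 2(100³/12 + 100×30.77²)] = 8325000 mm³.
Direct shear f_v = P/L_w = 346×10³ / 520 = 665.4 N/mm (vertical).
Torsion M = P·e = 346×10³ × 175 = 60550000 N·mm.
Critical point at (x, y) = (80.77, 160) from centroid. f_tx = M·y/J = 1164 N/mm; f_ty = M·x/J = 587.5 N/mm.
Resultant f_max = √[f_tx² + (f_v + f_ty)²] = √[1164² + (665.4 + 587.5)²] = 1710 N/mm.
Capacity per unit length: r_n/Ω = (1/2.0) × 0.6 × 620 × (0.707 × 16) = 2104 N/mm.
1710 ≤ 2104 → adequate.

f_max ≈ 1710 N/mm; adequate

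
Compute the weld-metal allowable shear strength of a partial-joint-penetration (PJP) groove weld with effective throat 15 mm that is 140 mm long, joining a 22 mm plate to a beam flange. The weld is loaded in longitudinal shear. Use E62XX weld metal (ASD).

E62XX → F_EXX = 620 MPa.
Effective throat (given) t_e = 15 mm.
A_we = 15 × 140 = 2100 mm².
F_nw = 0.6 F_EXX = 372 MPa.
R_n/Ω = (372 × 2100) / 2.0 × 10⁻³ = 390.6 kN.

R_n/Ω ≈ 391 kN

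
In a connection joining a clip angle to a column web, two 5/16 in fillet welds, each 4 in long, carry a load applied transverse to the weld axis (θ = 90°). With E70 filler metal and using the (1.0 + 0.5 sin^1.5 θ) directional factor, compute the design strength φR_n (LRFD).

φR_n ≈ 83.5 kips

E70XX → F_EXX = 70 ksi.
t_e = 0.707 × 0.3125 = 0.2209 in; A_we = 0.2209 × 8 = 1.767 in².
Directional factor: 1.0 + 0.5 sin^1.5(90°) = 1.5.
F_nw = 0.6 × 70 × 1.5 = 63 ksi.
φR_n = 0.75 × 63 × 1.767 = 83.51 kips.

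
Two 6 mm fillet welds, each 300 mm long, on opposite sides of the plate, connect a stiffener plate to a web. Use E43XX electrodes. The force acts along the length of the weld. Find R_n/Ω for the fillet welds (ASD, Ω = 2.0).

E43XX → F_EXX = 430 MPa.
Effective throat t_e = 0.707 × 6 = 4.242 mm.
Total length L = 600 mm; A_we = 4.242 × 600 = 2545 mm².
F_nw = 0.6 F_EXX = 0.6 × 430 = 258 MPa.
R_n = 258 × 2545 × 10⁻³ = 656.7 kN; R_n/Ω = 656.7/2.0 = 328.3 kN.

R_n/Ω ≈ 328 kN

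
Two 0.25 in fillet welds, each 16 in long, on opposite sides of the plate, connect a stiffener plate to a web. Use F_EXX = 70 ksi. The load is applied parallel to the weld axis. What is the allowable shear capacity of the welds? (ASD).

R_n/Ω ≈ 119 kip

Effective throat t_e = 0.707 × 0.25 = 0.1767 in.
Total length L = 32 in; A_we = 0.1767 × 32 = 5.656 in².
F_nw = 0.6 F_EXX = 0.6 × 70 = 42 ksi.
R_n = 42 × 5.656 = 237.6 kip; R_n/Ω = 237.6/2.0 = 118.8 kip.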